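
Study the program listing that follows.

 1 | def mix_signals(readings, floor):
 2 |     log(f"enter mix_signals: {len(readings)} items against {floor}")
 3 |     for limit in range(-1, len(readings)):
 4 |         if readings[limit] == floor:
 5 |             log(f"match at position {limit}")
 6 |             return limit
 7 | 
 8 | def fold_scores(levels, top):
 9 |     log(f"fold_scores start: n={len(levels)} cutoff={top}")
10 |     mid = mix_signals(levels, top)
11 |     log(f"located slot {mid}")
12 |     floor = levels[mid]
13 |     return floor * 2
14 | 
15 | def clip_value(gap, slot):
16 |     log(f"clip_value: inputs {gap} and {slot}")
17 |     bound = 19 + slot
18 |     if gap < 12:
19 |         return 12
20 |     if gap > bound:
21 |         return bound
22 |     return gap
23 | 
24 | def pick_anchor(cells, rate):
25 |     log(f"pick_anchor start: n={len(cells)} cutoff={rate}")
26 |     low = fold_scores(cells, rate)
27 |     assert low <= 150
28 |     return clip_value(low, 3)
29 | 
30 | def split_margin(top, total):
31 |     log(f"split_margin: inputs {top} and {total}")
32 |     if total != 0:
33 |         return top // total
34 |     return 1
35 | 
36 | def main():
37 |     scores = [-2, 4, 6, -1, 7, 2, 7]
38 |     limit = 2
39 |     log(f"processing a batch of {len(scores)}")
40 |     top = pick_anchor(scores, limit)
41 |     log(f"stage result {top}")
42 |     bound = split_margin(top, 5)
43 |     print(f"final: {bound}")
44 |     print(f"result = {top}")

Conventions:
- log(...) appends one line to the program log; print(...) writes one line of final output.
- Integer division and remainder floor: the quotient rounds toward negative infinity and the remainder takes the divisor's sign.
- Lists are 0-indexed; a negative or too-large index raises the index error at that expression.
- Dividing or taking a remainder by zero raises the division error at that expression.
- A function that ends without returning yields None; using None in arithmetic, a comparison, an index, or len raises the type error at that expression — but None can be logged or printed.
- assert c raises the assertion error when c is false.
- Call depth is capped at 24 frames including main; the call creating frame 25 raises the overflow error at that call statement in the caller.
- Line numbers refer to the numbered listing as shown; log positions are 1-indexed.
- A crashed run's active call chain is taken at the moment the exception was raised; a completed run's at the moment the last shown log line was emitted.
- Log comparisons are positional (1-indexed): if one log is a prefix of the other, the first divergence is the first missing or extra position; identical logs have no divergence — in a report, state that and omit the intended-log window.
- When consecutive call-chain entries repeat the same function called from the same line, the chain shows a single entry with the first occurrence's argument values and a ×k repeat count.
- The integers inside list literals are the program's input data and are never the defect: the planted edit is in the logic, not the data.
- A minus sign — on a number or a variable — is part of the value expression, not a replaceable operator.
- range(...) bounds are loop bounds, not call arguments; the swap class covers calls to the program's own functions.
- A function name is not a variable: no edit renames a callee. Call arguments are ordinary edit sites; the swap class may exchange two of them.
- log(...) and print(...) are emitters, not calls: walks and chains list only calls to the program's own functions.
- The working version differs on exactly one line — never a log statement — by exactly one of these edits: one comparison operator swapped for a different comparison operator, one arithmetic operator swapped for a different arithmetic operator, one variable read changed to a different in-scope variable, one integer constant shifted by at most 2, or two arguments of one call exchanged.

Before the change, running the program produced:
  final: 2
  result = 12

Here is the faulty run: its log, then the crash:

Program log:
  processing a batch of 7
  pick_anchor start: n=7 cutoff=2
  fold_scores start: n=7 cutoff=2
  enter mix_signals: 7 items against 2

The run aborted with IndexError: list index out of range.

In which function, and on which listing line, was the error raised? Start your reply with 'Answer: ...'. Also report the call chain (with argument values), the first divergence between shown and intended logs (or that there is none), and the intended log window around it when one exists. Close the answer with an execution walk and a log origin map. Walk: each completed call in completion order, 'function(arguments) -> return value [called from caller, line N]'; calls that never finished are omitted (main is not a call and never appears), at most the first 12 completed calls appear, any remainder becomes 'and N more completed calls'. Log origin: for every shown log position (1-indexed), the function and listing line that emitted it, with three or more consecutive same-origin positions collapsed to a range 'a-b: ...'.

Answer: the error was raised in mix_signals, line 4.
Key observation: A complete run would log 'match at position 5' next, but this one stopped at 4 lines.
Call chain: main -> pick_anchor([-2, 4, 6, -1, 7, 2, 7], 2) (called at line 40) -> fold_scores([-2, 4, 6, -1, 7, 2, 7], 2) (called at line 26) -> mix_signals([-2, 4, 6, -1, 7, 2, 7], 2) (called at line 10).
First divergence: position 5 (shown log ended at 4 lines; the working version continues: 'match at position 5').
Intended log window:
  3: fold_scores start: n=7 cutoff=2
  4: enter mix_signals: 7 items against 2
  5: match at position 5
  6: located slot 5
Execution walk:
  (no call completed)
Log origin:
  1: logged in main at line 39
  2: logged in pick_anchor at line 25
  3: logged in fold_scores at line 9
  4: logged in mix_signals at line 2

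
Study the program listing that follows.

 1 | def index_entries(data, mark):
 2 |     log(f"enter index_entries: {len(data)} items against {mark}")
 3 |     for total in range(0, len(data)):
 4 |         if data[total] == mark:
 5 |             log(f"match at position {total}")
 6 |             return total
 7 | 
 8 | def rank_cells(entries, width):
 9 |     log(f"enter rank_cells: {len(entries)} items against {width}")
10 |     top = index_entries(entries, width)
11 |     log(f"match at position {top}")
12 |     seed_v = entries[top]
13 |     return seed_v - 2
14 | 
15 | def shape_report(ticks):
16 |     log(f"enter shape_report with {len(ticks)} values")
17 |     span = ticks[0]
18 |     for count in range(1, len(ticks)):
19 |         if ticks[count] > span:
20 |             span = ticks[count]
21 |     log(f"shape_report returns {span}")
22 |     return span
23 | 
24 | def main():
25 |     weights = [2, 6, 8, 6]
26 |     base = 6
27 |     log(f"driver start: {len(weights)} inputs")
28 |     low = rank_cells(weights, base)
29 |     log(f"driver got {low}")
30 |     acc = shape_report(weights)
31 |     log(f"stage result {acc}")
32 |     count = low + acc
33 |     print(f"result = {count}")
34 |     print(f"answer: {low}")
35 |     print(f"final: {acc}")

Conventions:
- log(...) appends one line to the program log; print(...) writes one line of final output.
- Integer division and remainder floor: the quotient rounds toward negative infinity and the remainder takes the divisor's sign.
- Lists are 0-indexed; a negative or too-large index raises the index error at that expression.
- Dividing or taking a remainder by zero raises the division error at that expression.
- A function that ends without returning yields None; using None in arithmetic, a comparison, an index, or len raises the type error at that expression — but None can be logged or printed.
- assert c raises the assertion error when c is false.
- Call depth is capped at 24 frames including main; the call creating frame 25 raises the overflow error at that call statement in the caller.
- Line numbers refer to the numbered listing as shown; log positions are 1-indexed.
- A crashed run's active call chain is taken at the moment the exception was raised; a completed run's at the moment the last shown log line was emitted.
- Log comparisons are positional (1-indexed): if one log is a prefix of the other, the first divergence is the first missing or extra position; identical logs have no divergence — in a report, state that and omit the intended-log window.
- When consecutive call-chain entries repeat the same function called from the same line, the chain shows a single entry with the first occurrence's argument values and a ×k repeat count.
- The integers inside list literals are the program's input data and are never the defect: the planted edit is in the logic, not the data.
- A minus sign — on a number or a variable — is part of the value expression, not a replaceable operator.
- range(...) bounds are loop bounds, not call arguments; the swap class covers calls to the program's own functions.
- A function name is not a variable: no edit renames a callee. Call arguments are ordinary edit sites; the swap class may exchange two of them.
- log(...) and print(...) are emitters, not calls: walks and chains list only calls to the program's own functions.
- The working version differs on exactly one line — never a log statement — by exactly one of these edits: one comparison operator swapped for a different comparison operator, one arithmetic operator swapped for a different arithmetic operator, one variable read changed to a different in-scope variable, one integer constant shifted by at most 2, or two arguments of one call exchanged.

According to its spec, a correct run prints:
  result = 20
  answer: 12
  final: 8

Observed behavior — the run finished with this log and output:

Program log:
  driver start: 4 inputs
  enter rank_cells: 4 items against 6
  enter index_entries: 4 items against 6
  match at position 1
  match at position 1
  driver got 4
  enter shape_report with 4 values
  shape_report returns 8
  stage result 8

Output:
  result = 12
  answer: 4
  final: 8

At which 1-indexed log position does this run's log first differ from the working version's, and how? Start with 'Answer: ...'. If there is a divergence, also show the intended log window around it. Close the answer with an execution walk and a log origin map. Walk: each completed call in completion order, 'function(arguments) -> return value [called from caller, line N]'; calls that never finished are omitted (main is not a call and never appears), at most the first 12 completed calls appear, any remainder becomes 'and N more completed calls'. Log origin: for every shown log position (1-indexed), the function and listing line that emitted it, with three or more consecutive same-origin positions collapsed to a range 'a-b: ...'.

Answer: position 6 — the shown line 'driver got 4' should read 'driver got 12'.
Intended log window:
  4: match at position 1
  5: match at position 1
  6: driver got 12
  7: enter shape_report with 4 values
Execution walk:
  index_entries([2, 6, 8, 6], 6) -> 1  [called from rank_cells, line 10]
  rank_cells([2, 6, 8, 6], 6) -> 4  [called from main, line 28]
  shape_report([2, 6, 8, 6]) -> 8  [called from main, line 30]
Log origin:
  1: emitted by main (line 27)
  2: emitted by rank_cells (line 9)
  3: emitted by index_entries (line 2)
  4: emitted by index_entries (line 5)
  5: emitted by rank_cells (line 11)
  6: emitted by main (line 29)
  7: emitted by shape_report (line 16)
  8: emitted by shape_report (line 21)
  9: emitted by main (line 31)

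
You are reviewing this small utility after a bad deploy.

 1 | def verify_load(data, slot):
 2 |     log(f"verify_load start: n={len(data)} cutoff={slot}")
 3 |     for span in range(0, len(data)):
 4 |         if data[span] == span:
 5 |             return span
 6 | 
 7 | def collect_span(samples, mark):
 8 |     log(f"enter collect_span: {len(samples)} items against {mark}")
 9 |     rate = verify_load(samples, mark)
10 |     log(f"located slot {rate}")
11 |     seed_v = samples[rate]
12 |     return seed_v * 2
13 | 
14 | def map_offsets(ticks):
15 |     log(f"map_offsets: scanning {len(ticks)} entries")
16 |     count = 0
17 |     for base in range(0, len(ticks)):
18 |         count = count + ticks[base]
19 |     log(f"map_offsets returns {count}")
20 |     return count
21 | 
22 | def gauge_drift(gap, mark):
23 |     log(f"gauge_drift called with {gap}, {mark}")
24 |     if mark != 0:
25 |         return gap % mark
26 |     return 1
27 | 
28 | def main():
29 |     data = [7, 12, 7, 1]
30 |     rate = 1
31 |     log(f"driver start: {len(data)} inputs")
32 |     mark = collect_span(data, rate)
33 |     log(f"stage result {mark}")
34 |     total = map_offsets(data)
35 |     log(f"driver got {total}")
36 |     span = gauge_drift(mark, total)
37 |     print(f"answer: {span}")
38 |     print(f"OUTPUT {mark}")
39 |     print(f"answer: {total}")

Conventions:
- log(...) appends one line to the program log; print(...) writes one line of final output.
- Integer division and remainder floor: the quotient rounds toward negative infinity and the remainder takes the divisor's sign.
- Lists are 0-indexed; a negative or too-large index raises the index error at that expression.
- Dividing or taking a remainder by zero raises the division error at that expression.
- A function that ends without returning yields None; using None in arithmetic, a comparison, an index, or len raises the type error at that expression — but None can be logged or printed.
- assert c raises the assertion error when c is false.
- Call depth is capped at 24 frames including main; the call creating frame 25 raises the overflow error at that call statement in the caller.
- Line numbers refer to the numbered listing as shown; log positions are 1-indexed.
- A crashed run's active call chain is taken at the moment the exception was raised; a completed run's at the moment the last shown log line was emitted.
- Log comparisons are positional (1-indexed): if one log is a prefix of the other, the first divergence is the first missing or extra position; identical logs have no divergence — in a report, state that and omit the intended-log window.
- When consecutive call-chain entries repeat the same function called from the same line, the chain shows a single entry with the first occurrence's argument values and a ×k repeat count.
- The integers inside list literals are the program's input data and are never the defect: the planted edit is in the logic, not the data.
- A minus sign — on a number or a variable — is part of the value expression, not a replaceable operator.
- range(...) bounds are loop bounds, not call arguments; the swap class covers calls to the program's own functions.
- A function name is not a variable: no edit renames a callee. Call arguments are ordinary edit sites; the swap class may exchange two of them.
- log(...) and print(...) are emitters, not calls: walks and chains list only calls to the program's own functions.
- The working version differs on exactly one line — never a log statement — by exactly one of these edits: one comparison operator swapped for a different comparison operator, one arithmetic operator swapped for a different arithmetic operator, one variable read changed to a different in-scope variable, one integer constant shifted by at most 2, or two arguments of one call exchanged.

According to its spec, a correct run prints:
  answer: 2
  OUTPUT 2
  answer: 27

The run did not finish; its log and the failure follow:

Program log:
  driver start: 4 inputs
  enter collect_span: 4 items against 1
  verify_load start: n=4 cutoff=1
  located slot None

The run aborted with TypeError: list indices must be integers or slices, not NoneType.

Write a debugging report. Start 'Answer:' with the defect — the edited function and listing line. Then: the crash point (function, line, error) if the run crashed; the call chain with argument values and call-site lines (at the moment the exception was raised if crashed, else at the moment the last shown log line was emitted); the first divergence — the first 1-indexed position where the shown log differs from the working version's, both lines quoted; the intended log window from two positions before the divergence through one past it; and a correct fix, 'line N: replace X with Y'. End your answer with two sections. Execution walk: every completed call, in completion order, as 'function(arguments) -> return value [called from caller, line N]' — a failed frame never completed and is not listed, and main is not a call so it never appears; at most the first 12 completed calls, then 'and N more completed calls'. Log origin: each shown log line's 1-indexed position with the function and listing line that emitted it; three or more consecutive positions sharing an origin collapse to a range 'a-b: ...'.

Answer: the defect is in verify_load at line 4.
The tell: Everything matches until log position 4, which reads 'located slot None' in place of 'located slot 3'.
Crash: collect_span, line 11, TypeError.
Call chain: main -> collect_span([7, 12, 7, 1], 1) (called at line 32).
First divergence: at position 4 the run shows 'located slot None' where the working version logs 'located slot 3'.
Intended log window:
  2: enter collect_span: 4 items against 1
  3: verify_load start: n=4 cutoff=1
  4: located slot 3
  5: stage result 2
Execution walk:
  verify_load([7, 12, 7, 1], 1) -> None  [called from collect_span, line 9]
Log line origins:
  1 — main, line 31
  2 — collect_span, line 8
  3 — verify_load, line 2
  4 — collect_span, line 10
A correct fix: line 4: replace `data[span] == span` with `data[span] == slot`.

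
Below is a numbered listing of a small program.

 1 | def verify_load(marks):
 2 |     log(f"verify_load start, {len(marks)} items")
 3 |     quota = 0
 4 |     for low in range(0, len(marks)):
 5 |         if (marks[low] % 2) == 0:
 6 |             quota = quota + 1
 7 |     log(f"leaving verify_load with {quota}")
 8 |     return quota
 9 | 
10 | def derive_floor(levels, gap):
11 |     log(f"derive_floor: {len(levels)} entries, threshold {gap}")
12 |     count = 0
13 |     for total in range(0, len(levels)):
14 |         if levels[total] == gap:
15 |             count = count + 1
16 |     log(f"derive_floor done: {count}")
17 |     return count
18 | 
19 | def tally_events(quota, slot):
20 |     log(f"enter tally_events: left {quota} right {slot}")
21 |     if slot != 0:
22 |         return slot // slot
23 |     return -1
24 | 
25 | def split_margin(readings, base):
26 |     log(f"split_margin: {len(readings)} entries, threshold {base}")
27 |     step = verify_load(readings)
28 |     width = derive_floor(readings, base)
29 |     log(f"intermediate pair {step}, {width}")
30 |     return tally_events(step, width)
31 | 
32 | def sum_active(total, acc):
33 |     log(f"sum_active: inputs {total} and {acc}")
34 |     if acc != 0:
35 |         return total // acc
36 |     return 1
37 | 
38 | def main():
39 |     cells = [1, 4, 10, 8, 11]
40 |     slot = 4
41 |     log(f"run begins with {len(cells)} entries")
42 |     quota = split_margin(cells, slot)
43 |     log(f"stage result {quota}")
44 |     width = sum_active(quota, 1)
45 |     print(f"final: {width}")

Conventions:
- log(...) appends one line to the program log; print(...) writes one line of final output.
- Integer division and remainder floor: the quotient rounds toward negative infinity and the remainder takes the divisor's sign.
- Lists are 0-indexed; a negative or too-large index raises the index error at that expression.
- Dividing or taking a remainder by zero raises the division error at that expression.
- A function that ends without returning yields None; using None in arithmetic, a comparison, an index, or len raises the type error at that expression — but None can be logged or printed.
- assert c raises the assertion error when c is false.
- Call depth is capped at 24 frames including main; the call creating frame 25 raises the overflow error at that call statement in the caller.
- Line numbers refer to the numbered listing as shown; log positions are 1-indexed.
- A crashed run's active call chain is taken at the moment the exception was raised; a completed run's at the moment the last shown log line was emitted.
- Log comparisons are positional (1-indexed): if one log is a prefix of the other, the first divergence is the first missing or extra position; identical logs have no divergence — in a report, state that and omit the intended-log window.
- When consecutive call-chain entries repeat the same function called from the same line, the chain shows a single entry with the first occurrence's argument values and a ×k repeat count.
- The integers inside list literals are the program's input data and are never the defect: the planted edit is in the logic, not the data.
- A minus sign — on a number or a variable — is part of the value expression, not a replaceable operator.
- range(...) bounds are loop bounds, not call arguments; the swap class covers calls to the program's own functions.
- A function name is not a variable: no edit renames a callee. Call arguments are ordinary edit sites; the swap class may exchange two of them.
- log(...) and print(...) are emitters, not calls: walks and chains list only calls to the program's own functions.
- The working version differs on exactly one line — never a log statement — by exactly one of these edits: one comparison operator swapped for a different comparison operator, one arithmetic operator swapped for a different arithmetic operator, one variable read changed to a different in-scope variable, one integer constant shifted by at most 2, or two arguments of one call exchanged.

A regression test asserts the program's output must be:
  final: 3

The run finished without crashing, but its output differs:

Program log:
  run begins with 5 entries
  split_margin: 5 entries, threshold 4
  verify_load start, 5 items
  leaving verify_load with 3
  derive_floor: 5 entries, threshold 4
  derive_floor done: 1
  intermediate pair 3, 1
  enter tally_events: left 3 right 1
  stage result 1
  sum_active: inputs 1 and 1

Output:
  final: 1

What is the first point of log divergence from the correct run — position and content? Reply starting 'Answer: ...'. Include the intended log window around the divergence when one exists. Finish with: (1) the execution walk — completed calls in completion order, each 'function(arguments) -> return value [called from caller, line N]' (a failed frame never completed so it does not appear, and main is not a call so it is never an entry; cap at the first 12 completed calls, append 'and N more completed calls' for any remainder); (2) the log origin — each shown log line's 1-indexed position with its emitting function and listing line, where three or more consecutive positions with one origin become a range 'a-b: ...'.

Answer: position 9; shown 'stage result 1' vs intended 'stage result 3'.
Intended log window:
  7: intermediate pair 3, 1
  8: enter tally_events: left 3 right 1
  9: stage result 3
  10: sum_active: inputs 3 and 1
Execution walk:
  verify_load([1, 4, 10, 8, 11]) -> 3  [called from split_margin, line 27]
  derive_floor([1, 4, 10, 8, 11], 4) -> 1  [called from split_margin, line 28]
  tally_events(3, 1) -> 1  [called from split_margin, line 30]
  split_margin([1, 4, 10, 8, 11], 4) -> 1  [called from main, line 42]
  sum_active(1, 1) -> 1  [called from main, line 44]
Log line origins:
  1: emitted by main (line 41)
  2: emitted by split_margin (line 26)
  3: emitted by verify_load (line 2)
  4: emitted by verify_load (line 7)
  5: emitted by derive_floor (line 11)
  6: emitted by derive_floor (line 16)
  7: emitted by split_margin (line 29)
  8: emitted by tally_events (line 20)
  9: emitted by main (line 43)
  10: emitted by sum_active (line 33)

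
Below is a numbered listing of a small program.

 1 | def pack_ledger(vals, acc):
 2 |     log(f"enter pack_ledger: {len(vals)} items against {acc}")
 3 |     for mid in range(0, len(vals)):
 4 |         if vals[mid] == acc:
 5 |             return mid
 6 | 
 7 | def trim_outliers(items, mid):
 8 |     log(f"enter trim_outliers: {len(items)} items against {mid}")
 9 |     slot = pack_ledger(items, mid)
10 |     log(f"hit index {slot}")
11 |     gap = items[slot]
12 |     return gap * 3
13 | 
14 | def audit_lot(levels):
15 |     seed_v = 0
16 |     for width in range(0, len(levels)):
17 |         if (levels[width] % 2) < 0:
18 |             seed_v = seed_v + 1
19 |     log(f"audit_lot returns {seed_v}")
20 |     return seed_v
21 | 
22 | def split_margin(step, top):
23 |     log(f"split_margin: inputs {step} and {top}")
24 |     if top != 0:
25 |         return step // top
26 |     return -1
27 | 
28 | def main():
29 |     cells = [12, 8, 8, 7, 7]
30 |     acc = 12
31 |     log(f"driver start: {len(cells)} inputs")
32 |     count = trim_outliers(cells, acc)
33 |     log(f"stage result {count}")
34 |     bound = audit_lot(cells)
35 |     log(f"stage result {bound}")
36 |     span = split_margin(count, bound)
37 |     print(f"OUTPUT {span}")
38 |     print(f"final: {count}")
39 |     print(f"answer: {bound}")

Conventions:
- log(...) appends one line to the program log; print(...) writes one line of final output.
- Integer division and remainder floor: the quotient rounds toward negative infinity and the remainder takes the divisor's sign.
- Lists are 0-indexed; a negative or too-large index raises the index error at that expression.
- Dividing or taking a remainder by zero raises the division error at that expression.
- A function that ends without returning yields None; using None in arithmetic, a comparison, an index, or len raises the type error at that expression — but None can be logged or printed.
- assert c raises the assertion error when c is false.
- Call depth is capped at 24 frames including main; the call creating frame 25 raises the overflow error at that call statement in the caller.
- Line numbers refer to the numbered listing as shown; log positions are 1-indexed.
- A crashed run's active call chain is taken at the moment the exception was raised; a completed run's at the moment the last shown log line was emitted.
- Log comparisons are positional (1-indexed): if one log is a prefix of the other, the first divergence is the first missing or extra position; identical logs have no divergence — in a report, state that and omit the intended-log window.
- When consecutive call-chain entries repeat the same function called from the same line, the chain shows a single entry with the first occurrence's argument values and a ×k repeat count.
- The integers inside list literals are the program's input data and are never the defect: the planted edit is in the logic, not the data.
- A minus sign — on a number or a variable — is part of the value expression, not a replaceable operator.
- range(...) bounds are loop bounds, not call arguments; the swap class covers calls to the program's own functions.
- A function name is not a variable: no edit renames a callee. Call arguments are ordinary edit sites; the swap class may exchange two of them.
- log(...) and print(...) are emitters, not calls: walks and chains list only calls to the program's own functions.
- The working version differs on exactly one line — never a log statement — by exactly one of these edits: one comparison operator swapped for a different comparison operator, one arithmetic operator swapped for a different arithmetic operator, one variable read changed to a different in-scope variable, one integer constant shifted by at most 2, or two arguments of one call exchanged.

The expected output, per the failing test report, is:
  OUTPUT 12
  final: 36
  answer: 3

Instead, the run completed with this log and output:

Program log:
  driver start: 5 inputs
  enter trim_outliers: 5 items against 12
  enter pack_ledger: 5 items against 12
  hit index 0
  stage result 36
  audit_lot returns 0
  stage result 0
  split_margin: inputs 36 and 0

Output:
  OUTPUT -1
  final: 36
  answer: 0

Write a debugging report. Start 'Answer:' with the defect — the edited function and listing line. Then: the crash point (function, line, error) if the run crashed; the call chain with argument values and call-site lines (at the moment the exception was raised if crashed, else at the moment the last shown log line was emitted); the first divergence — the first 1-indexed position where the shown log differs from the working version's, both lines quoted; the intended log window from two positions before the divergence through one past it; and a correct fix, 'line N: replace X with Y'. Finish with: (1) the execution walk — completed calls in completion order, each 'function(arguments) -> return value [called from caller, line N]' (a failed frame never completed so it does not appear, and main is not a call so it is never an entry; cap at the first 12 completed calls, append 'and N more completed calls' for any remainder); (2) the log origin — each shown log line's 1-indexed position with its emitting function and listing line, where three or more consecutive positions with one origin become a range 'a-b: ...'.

Answer: the defect is in audit_lot at line 17.
Key fact: The earliest visible damage is log position 6 — 'audit_lot returns 0' rather than the intended 'audit_lot returns 3'.
Call chain: main -> split_margin(36, 0) (called at line 36).
First divergence: position 6; shown 'audit_lot returns 0' vs intended 'audit_lot returns 3'.
Intended log window:
  4: hit index 0
  5: stage result 36
  6: audit_lot returns 3
  7: stage result 3
Execution walk:
  pack_ledger([12, 8, 8, 7, 7], 12) -> 0  [called from trim_outliers, line 9]
  trim_outliers([12, 8, 8, 7, 7], 12) -> 36  [called from main, line 32]
  audit_lot([12, 8, 8, 7, 7]) -> 0  [called from main, line 34]
  split_margin(36, 0) -> -1  [called from main, line 36]
Log line origins:
  1: from main, line 31
  2: from trim_outliers, line 8
  3: from pack_ledger, line 2
  4: from trim_outliers, line 10
  5: from main, line 33
  6: from audit_lot, line 19
  7: from main, line 35
  8: from split_margin, line 23
A correct fix: line 17: replace `<` with `==`.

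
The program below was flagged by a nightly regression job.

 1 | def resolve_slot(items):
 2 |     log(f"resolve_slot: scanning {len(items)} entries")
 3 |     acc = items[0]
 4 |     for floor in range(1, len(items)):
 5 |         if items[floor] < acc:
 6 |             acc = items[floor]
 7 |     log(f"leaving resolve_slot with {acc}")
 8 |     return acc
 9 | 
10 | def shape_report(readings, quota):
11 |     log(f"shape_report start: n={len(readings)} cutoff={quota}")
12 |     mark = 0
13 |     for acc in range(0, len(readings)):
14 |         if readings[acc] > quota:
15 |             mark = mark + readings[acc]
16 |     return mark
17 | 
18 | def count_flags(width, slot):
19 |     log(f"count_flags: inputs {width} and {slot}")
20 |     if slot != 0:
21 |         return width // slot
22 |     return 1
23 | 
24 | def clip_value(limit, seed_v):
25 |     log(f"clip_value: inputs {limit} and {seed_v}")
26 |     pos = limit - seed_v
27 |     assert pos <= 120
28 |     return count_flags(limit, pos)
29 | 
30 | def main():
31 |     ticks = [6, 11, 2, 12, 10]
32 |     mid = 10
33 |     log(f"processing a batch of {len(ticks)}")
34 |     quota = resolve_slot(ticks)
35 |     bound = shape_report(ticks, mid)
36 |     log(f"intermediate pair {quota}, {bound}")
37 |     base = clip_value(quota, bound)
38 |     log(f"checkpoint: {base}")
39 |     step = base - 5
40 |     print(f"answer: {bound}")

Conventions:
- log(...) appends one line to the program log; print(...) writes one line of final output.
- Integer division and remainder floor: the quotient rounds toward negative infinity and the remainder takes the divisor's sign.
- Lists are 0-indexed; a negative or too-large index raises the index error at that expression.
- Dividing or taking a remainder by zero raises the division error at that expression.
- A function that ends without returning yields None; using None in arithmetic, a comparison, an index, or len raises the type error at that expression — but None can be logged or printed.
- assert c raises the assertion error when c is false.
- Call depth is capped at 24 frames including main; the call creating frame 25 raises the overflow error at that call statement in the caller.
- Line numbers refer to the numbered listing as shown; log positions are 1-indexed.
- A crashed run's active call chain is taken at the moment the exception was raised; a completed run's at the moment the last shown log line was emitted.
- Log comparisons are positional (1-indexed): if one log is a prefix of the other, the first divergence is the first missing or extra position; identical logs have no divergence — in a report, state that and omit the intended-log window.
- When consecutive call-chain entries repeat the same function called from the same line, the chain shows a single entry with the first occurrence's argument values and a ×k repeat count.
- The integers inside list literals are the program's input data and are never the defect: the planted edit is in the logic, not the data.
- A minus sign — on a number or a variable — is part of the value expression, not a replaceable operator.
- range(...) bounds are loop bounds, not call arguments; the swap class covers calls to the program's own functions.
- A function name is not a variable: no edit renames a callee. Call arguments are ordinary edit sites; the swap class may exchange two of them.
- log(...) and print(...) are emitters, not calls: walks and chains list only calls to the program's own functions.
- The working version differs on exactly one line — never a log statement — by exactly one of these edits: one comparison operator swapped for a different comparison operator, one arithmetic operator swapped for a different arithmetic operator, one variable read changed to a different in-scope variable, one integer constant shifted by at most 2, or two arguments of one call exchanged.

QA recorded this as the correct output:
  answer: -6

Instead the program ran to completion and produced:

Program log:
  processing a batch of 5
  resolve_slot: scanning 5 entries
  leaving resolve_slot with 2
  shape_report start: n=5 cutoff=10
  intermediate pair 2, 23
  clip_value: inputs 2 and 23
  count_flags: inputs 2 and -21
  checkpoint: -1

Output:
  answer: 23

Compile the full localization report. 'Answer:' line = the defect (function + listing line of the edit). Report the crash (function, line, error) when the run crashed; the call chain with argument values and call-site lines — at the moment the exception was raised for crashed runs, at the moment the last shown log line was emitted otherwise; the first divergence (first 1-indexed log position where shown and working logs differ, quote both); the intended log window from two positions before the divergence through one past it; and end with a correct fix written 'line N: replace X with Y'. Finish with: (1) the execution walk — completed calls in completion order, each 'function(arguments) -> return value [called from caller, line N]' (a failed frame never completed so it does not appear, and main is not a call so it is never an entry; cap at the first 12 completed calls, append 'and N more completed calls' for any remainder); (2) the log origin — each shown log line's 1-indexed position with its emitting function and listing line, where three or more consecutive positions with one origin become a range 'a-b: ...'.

Answer: the defect is in main at line 40.
Key observation: The logs agree in full; only the final output differs.
Call chain: main.
First divergence: none; the two logs match at every position.
Execution walk:
  resolve_slot([6, 11, 2, 12, 10]) -> 2  [called from main, line 34]
  shape_report([6, 11, 2, 12, 10], 10) -> 23  [called from main, line 35]
  count_flags(2, -21) -> -1  [called from clip_value, line 28]
  clip_value(2, 23) -> -1  [called from main, line 37]
Log origin:
  1: emitted by main (line 33)
  2: emitted by resolve_slot (line 2)
  3: emitted by resolve_slot (line 7)
  4: emitted by shape_report (line 11)
  5: emitted by main (line 36)
  6: emitted by clip_value (line 25)
  7: emitted by count_flags (line 19)
  8: emitted by main (line 38)
A correct fix: line 40: replace `bound` with `step`.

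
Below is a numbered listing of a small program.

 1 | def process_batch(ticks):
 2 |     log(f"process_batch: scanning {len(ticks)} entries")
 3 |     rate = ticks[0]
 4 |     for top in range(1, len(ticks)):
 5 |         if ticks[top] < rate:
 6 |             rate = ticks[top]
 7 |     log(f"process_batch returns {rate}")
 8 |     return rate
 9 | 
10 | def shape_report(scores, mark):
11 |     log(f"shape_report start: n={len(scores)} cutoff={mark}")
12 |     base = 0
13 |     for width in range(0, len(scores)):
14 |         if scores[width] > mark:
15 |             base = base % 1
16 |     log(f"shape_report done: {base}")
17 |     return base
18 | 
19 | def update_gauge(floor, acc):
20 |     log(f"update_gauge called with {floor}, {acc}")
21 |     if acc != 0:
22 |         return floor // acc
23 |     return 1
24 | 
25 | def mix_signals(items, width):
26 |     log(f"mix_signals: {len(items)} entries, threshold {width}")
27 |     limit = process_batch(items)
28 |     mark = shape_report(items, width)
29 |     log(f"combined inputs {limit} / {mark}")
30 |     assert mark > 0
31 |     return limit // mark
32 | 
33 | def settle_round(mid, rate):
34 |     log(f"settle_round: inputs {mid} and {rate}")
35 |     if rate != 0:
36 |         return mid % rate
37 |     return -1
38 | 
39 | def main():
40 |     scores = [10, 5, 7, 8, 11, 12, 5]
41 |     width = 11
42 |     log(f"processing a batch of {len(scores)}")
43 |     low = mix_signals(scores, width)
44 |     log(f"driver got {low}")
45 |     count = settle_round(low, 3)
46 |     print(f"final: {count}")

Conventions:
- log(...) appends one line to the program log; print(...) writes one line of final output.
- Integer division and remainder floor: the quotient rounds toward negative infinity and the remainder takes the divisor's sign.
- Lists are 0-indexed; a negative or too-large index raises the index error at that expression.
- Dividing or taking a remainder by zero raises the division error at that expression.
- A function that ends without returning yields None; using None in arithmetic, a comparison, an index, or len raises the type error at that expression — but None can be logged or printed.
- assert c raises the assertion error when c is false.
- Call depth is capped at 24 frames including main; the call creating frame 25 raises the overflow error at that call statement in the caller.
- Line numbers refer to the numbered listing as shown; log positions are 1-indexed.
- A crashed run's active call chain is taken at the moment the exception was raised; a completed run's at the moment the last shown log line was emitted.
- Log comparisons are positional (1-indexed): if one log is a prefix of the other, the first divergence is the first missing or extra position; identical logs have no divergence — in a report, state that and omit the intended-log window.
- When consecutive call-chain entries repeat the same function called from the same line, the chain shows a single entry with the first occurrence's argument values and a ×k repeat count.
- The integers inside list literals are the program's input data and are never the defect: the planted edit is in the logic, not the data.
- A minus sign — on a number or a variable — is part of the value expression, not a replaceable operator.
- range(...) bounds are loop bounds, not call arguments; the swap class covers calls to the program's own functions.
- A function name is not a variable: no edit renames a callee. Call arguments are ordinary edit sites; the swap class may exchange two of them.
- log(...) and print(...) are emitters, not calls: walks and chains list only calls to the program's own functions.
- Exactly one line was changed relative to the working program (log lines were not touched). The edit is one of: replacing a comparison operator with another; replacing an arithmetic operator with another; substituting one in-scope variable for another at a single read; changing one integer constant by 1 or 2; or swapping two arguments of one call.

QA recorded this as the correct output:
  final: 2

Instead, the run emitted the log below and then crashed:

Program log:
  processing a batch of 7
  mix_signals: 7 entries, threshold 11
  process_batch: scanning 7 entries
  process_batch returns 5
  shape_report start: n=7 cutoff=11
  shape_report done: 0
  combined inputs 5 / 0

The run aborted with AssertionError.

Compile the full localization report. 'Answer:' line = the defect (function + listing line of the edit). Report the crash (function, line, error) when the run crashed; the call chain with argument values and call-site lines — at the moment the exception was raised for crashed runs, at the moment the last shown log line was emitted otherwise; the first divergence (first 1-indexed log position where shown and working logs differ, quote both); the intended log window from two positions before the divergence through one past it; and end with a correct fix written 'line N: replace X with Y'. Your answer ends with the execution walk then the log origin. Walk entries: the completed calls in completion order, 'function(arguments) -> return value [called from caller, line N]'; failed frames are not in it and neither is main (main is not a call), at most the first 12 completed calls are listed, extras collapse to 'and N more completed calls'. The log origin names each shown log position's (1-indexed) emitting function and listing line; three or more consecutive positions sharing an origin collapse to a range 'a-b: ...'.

Answer: the defect is in shape_report at line 15.
Core observation: The log first diverges at position 6: the faulty run prints 'shape_report done: 0' where the working version prints 'shape_report done: 1'.
Crash: mix_signals, line 30, AssertionError.
Call chain: main -> mix_signals([10, 5, 7, 8, 11, 12, 5], 11) (called at line 43).
First divergence: position 6; shown 'shape_report done: 0' vs intended 'shape_report done: 1'.
Intended log window:
  4: process_batch returns 5
  5: shape_report start: n=7 cutoff=11
  6: shape_report done: 1
  7: combined inputs 5 / 1
Execution walk:
  process_batch([10, 5, 7, 8, 11, 12, 5]) -> 5  [called from mix_signals, line 27]
  shape_report([10, 5, 7, 8, 11, 12, 5], 11) -> 0  [called from mix_signals, line 28]
Log origins:
  1: emitted by main (line 42)
  2: emitted by mix_signals (line 26)
  3: emitted by process_batch (line 2)
  4: emitted by process_batch (line 7)
  5: emitted by shape_report (line 11)
  6: emitted by shape_report (line 16)
  7: emitted by mix_signals (line 29)
A correct fix: line 15: replace `%` with `+`.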